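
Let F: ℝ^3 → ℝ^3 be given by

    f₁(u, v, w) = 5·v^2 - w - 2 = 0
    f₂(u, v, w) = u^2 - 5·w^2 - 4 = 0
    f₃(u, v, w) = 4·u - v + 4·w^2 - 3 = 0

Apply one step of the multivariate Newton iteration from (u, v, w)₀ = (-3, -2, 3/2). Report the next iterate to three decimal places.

At (-3, -2, 3/2): F = (16.500, -6.250, -4.000).
Jacobian J = [[0, 10·v, -1], [2·u, 0, -10·w], [4, -1, 8·w]].
At the point, J = [[0.000, -20.000, -1.000], [-6.000, 0.000, -15.000], [4.000, -1.000, 12.000]] (det J = -246.000).
Solving J·Δ = −F gives Δ = (-12.007, 0.606, 4.386).
Then the next iterate is (u, v, w)₁ = (-15.007, -1.394, 5.886).

(-15.007, -1.394, 5.886)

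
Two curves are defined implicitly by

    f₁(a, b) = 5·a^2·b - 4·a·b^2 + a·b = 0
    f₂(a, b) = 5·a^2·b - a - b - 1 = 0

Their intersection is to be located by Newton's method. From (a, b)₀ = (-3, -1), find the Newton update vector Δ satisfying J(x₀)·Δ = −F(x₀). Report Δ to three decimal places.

At (-3, -1): F = (-30.000, -42.000).
Jacobian J = [[10·a·b - 4·b^2 + b, 5·a^2 - 8·a·b + a], [10·a·b - 1, 5·a^2 - 1]].
At the point, J = [[25.000, 18.000], [29.000, 44.000]] (det J = 578.000).
Solving J·Δ = −F gives Δ = (0.976, 0.311).

(0.976, 0.311)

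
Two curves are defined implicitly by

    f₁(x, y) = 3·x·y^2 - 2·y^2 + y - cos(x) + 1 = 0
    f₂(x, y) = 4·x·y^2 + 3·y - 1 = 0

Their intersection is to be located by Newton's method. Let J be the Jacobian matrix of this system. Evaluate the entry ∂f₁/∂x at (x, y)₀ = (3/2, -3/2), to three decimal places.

∂f₁/∂x = 3·y^2 + sin(x).
At (3/2, -3/2) this is 7.747.

7.747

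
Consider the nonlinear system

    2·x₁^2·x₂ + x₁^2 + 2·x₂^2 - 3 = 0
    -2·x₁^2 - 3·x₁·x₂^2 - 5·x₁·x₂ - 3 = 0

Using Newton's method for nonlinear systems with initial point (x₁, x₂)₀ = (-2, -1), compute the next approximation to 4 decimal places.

At (-2, -1): F = (-5.0000, -15.0000).
Jacobian J = [[4·x₁·x₂ + 2·x₁, 2·x₁^2 + 4·x₂], [-4·x₁ - 3·x₂^2 - 5·x₂, -6·x₁·x₂ - 5·x₁]].
At the point, J = [[4.0000, 4.0000], [10.0000, -2.0000]] (det J = -48.0000).
Solving J·Δ = −F gives Δ = (1.4583, -0.2083).
Then the next iterate is (x₁, x₂)₁ = (-0.5417, -1.2083).

(-0.5417, -1.2083)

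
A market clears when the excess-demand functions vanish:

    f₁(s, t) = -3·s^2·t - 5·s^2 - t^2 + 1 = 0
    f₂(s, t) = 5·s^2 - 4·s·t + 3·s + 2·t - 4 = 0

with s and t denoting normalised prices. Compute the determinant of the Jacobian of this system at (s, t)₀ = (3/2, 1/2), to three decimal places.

202.000

J = [[-6·s·t - 10·s, -3·s^2 - 2·t], [10·s - 4·t + 3, -4·s + 2]].
At the point, J = [[-19.500, -7.750], [16.000, -4.000]].
det J = 202.000.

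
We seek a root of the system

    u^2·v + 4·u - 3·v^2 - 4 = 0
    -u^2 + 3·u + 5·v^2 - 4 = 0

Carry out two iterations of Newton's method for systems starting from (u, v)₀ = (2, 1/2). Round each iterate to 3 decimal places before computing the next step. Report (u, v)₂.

At (2, 1/2): F = (5.250, -0.750).
Jacobian J = [[2·u·v + 4, u^2 - 6·v], [-2·u + 3, 10·v]].
At the point, J = [[6.000, 1.000], [-1.000, 5.000]] (det J = 31.000).
Solving J·Δ = −F gives Δ = (-0.871, -0.024).
Then the next iterate is (u, v)₁ = (1.129, 0.476).
Round to (1.129, 0.476) and repeat: F = (0.44300, -0.75476), J = [[5.07481, -1.58136], [0.742, 4.760]].
Δ = (-0.036, 0.164), so (u, v)₂ = (1.093, 0.640).

(1.093, 0.640)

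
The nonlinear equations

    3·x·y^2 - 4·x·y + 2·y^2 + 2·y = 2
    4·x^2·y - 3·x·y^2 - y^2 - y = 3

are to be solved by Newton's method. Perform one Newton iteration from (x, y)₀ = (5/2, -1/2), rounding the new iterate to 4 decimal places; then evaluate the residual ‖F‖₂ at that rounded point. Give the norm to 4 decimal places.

5.0708

At (5/2, -1/2): F = (4.3750, -17.1250).
Jacobian J = [[3·y^2 - 4·y, 6·x·y - 4·x + 4·y + 2], [8·x·y - 3·y^2, 4·x^2 - 6·x·y - 2·y - 1]].
At the point, J = [[2.7500, -17.5000], [-10.7500, 32.5000]] (det J = -98.7500).
Solving J·Δ = −F gives Δ = (-1.5949, -0.0006).
Then the next iterate is (x, y)₁ = (0.9051, -0.5006).
Re-evaluating at (0.9051, -0.5006): F = (-0.007172, -5.070834), so ‖F‖₂ = 5.0708.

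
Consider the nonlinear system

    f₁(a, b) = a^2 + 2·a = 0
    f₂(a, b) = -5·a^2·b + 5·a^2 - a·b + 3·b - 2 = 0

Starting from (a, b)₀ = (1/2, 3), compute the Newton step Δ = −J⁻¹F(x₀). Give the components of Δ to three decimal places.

(-0.417, -6.733)

At (1/2, 3): F = (1.250, 3.000).
Jacobian J = [[2·a + 2, 0], [-10·a·b + 10·a - b, -5·a^2 - a + 3]].
At the point, J = [[3.000, 0.000], [-13.000, 1.250]] (det J = 3.750).
Solving J·Δ = −F gives Δ = (-0.417, -6.733).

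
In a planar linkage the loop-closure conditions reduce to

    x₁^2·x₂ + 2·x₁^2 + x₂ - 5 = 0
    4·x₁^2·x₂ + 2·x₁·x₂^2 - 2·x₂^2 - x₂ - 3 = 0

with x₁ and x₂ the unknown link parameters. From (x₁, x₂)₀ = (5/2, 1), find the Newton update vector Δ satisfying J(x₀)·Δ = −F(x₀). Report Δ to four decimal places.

(-0.9243, -0.1222)

At (5/2, 1): F = (14.7500, 24.0000).
Jacobian J = [[2·x₁·x₂ + 4·x₁, x₁^2 + 1], [8·x₁·x₂ + 2·x₂^2, 4·x₁^2 + 4·x₁·x₂ - 4·x₂ - 1]].
At the point, J = [[15.0000, 7.2500], [22.0000, 30.0000]] (det J = 290.5000).
Solving J·Δ = −F gives Δ = (-0.9243, -0.1222).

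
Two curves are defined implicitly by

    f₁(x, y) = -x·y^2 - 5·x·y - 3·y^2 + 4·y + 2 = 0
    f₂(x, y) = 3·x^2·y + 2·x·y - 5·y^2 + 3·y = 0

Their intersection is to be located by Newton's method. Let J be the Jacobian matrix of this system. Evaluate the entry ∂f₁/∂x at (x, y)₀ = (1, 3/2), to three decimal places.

∂f₁/∂x = -y^2 - 5·y.
At (1, 3/2) this is -9.750.

-9.750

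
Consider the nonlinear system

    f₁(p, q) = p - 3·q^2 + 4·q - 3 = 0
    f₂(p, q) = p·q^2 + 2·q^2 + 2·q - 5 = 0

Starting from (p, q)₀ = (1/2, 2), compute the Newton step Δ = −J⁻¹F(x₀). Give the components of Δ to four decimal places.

(0.1364, -0.7955)

At (1/2, 2): F = (-6.5000, 9.0000).
Jacobian J = [[1, -6·q + 4], [q^2, 2·p·q + 4·q + 2]].
At the point, J = [[1.0000, -8.0000], [4.0000, 12.0000]] (det J = 44.0000).
Solving J·Δ = −F gives Δ = (0.1364, -0.7955).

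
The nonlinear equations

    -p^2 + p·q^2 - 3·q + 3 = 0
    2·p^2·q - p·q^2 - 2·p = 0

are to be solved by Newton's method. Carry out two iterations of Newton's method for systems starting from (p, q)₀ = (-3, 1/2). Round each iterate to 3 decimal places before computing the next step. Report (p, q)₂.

(-2.210, -0.518)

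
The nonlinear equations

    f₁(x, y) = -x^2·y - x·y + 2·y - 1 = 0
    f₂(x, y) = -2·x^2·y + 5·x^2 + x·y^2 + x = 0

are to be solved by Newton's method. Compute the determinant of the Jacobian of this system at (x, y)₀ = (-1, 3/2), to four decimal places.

J = [[-2·x·y - y, -x^2 - x + 2], [-4·x·y + 10·x + y^2 + 1, -2·x^2 + 2·x·y]].
At the point, J = [[1.5000, 2.0000], [-0.7500, -5.0000]].
det J = -6.0000.

-6.0000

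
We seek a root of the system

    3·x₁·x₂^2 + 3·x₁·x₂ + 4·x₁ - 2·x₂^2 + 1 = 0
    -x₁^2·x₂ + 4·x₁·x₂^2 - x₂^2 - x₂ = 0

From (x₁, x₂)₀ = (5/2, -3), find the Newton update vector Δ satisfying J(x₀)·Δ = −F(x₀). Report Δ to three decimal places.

(6.226, 6.862)

At (5/2, -3): F = (38.000, 102.750).
Jacobian J = [[3·x₂^2 + 3·x₂ + 4, 6·x₁·x₂ + 3·x₁ - 4·x₂], [-2·x₁·x₂ + 4·x₂^2, -x₁^2 + 8·x₁·x₂ - 2·x₂ - 1]].
At the point, J = [[22.000, -25.500], [51.000, -61.250]] (det J = -47.000).
Solving J·Δ = −F gives Δ = (6.226, 6.862).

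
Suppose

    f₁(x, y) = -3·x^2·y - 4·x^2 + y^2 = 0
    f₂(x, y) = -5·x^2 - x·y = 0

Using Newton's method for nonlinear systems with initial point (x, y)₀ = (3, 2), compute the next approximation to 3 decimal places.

(1.354, 2.554)

At (3, 2): F = (-86.000, -51.000).
Jacobian J = [[-6·x·y - 8·x, -3·x^2 + 2·y], [-10·x - y, -x]].
At the point, J = [[-60.000, -23.000], [-32.000, -3.000]] (det J = -556.000).
Solving J·Δ = −F gives Δ = (-1.646, 0.554).
Then the next iterate is (x, y)₁ = (1.354, 2.554).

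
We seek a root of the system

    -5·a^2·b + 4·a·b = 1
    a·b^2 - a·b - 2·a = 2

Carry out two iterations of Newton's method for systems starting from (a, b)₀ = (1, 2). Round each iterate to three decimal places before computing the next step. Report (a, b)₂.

(0.696, 2.766)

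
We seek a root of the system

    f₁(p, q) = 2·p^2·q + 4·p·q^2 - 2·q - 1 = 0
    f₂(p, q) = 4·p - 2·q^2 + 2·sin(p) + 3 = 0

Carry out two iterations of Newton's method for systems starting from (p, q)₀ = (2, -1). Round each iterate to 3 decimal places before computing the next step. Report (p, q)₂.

At (2, -1): F = (1.000, 10.81859).
Jacobian J = [[4·p·q + 4·q^2, 2·p^2 + 8·p·q - 2], [2·cos(p) + 4, -4·q]].
At the point, J = [[-4.000, -10.000], [3.16771, 4.000]] (det J = 15.67706).
Solving J·Δ = −F gives Δ = (-7.156, 2.962).
Then the next iterate is (p, q)₁ = (-5.156, 1.962).
Round to (-5.156, 1.962) and repeat: F = (20.00200, -23.51647), J = [[-25.06651, -29.75990], [4.85841, -7.848]].
Δ = (2.510, -1.442), so (p, q)₂ = (-2.646, 0.520).

(-2.646, 0.520)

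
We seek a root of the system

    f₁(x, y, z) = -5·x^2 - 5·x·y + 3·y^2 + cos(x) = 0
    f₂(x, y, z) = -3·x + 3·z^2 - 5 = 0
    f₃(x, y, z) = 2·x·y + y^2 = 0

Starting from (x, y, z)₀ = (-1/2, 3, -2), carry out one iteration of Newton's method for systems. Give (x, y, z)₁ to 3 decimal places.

At (-1/2, 3, -2): F = (34.12758, 8.500, 6.000).
Jacobian J = [[-10·x - 5·y - sin(x), -5·x + 6·y, 0], [-3, 0, 6·z], [2·y, 2·x + 2·y, 0]].
At the point, J = [[-9.52057, 20.500, 0.000], [-3.000, 0.000, -12.000], [6.000, 5.000, 0.000]] (det J = -2047.23447).
Solving J·Δ = −F gives Δ = (0.279, -1.535, 0.639).
Then the next iterate is (x, y, z)₁ = (-0.221, 1.465, -1.361).

(-0.221, 1.465, -1.361)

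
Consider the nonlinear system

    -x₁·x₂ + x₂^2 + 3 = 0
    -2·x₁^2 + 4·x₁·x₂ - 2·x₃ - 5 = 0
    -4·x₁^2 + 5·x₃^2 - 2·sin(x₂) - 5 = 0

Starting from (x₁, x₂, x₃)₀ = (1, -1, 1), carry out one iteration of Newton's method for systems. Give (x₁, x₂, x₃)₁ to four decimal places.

At (1, -1, 1): F = (5.0000, -13.0000, -2.317058).
Jacobian J = [[-x₂, -x₁ + 2·x₂, 0], [-4·x₁ + 4·x₂, 4·x₁, -2], [-8·x₁, -2·cos(x₂), 10·x₃]].
At the point, J = [[1.0000, -3.0000, 0.0000], [-8.0000, 4.0000, -2.0000], [-8.0000, -1.080605, 10.0000]] (det J = -250.161209).
Solving J·Δ = −F gives Δ = (-0.8583, 1.3806, -0.3057).
Then the next iterate is (x₁, x₂, x₃)₁ = (0.1417, 0.3806, 0.6943).

(0.1417, 0.3806, 0.6943)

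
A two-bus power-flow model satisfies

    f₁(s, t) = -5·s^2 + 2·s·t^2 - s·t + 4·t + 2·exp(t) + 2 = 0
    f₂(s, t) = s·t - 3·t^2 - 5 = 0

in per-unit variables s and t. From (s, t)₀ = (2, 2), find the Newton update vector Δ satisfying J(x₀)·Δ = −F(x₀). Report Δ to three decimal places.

(-3.470, -1.994)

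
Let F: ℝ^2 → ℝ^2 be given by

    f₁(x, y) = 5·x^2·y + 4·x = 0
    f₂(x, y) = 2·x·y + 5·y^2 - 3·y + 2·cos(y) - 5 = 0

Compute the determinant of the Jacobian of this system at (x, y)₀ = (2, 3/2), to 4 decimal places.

416.1703

J = [[10·x·y + 4, 5·x^2], [2·y, 2·x + 10·y - 2·sin(y) - 3]].
At the point, J = [[34.0000, 20.0000], [3.0000, 14.005010]].
det J = 416.1703.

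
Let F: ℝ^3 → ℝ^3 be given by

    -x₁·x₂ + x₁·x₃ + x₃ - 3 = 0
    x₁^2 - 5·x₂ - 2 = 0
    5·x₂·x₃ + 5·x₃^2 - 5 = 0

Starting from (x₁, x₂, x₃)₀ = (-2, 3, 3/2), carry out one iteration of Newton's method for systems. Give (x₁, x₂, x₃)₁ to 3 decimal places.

At (-2, 3, 3/2): F = (1.500, -13.000, 28.750).
Jacobian J = [[-x₂ + x₃, -x₁, x₁ + 1], [2·x₁, -5, 0], [0, 5·x₃, 5·x₂ + 10·x₃]].
At the point, J = [[-1.500, 2.000, -1.000], [-4.000, -5.000, 0.000], [0.000, 7.500, 30.000]] (det J = 495.000).
Solving J·Δ = −F gives Δ = (-1.028, -1.778, -0.514).
Then the next iterate is (x₁, x₂, x₃)₁ = (-3.028, 1.222, 0.986).

(-3.028, 1.222, 0.986)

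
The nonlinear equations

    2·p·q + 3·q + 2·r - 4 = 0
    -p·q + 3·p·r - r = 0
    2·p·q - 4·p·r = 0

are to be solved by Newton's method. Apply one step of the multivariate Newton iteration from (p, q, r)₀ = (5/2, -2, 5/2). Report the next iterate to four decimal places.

At (5/2, -2, 5/2): F = (-15.0000, 21.2500, -35.0000).
Jacobian J = [[2·q, 2·p + 3, 2], [-q + 3·r, -p, 3·p - 1], [2·q - 4·r, 2·p, -4·p]].
At the point, J = [[-4.0000, 8.0000, 2.0000], [9.5000, -2.5000, 6.5000], [-14.0000, 5.0000, -10.0000]] (det J = 87.0000).
Solving J·Δ = −F gives Δ = (-0.3448, 2.1839, -1.9253).
Then the next iterate is (p, q, r)₁ = (2.1552, 0.1839, 0.5747).

(2.1552, 0.1839, 0.5747)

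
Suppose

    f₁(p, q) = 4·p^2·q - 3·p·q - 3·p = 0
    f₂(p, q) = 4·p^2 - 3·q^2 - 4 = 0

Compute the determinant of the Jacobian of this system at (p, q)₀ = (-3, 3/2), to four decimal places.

J = [[8·p·q - 3·q - 3, 4·p^2 - 3·p], [8·p, -6·q]].
At the point, J = [[-43.5000, 45.0000], [-24.0000, -9.0000]].
det J = 1471.5000.

1471.5000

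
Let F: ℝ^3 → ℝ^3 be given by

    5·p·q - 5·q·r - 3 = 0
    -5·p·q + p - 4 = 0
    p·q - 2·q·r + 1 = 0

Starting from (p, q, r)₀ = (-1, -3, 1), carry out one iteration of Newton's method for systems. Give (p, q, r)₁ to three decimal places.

(15.000, -50.200, -16.267)

At (-1, -3, 1): F = (27.000, -20.000, 10.000).
Jacobian J = [[5·q, 5·p - 5·r, -5·q], [-5·q + 1, -5·p, 0], [q, p - 2·r, -2·q]].
At the point, J = [[-15.000, -10.000, 15.000], [16.000, 5.000, 0.000], [-3.000, -3.000, 6.000]] (det J = 15.000).
Solving J·Δ = −F gives Δ = (16.000, -47.200, -17.267).
Then the next iterate is (p, q, r)₁ = (15.000, -50.200, -16.267).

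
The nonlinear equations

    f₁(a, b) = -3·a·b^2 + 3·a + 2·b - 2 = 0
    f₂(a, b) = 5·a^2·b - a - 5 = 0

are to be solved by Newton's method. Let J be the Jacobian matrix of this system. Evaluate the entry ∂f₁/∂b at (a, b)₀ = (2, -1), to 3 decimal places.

∂f₁/∂b = -6·a·b + 2.
At (2, -1) this is 14.000.

14.000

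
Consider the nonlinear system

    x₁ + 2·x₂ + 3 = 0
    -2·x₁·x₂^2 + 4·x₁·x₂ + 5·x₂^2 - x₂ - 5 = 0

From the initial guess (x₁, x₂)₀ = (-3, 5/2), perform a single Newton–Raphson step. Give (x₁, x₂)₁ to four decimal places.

(-6.1383, 1.5691)

At (-3, 5/2): F = (5.0000, 31.2500).
Jacobian J = [[1, 2], [-2·x₂^2 + 4·x₂, -4·x₁·x₂ + 4·x₁ + 10·x₂ - 1]].
At the point, J = [[1.0000, 2.0000], [-2.5000, 42.0000]] (det J = 47.0000).
Solving J·Δ = −F gives Δ = (-3.1383, -0.9309).
Then the next iterate is (x₁, x₂)₁ = (-6.1383, 1.5691).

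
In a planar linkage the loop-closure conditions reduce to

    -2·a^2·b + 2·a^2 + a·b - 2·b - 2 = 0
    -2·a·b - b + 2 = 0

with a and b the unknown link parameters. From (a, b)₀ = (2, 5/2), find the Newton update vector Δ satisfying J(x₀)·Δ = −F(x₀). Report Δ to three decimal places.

(1.867, -3.967)

At (2, 5/2): F = (-14.000, -10.500).
Jacobian J = [[-4·a·b + 4·a + b, -2·a^2 + a - 2], [-2·b, -2·a - 1]].
At the point, J = [[-9.500, -8.000], [-5.000, -5.000]] (det J = 7.500).
Solving J·Δ = −F gives Δ = (1.867, -3.967).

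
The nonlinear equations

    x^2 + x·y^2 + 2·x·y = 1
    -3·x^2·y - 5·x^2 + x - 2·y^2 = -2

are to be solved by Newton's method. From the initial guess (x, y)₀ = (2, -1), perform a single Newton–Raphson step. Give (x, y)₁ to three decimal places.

At (2, -1): F = (1.000, -6.000).
Jacobian J = [[2·x + y^2 + 2·y, 2·x·y + 2·x], [-6·x·y - 10·x + 1, -3·x^2 - 4·y]].
At the point, J = [[3.000, 0.000], [-7.000, -8.000]] (det J = -24.000).
Solving J·Δ = −F gives Δ = (-0.333, -0.458).
Then the next iterate is (x, y)₁ = (1.667, -1.458).

(1.667, -1.458)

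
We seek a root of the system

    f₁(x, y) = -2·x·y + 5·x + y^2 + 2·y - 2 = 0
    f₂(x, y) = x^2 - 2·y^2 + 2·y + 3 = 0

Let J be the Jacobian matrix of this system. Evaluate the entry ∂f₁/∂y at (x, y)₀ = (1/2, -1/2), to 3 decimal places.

∂f₁/∂y = -2·x + 2·y + 2.
At (1/2, -1/2) this is 0.000.

0.000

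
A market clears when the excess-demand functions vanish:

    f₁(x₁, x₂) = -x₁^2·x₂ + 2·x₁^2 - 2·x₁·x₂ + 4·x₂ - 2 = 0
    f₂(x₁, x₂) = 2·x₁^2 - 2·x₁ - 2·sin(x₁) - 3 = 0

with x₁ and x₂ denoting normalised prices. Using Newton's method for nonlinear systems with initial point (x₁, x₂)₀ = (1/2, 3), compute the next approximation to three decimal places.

At (1/2, 3): F = (6.750, -4.45885).
Jacobian J = [[-2·x₁·x₂ + 4·x₁ - 2·x₂, -x₁^2 - 2·x₁ + 4], [4·x₁ - 2·cos(x₁) - 2, 0]].
At the point, J = [[-7.000, 2.750], [-1.75517, 0.000]] (det J = 4.82670).
Solving J·Δ = −F gives Δ = (-2.540, -8.921).
Then the next iterate is (x₁, x₂)₁ = (-2.040, -5.921).

(-2.040, -5.921)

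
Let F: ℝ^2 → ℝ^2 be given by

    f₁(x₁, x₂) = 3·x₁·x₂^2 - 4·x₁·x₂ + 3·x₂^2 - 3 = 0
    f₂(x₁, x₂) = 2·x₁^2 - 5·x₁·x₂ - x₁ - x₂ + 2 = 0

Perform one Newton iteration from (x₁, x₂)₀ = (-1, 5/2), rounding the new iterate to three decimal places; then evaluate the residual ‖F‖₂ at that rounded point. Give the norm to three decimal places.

At (-1, 5/2): F = (7.000, 15.000).
Jacobian J = [[3·x₂^2 - 4·x₂, 6·x₁·x₂ - 4·x₁ + 6·x₂], [4·x₁ - 5·x₂ - 1, -5·x₁ - 1]].
At the point, J = [[8.750, 4.000], [-17.500, 4.000]] (det J = 105.000).
Solving J·Δ = −F gives Δ = (0.305, -2.417).
Then the next iterate is (x₁, x₂)₁ = (-0.695, 0.083).
Re-evaluating at (-0.695, 0.083): F = (-2.76296, 3.86647), so ‖F‖₂ = 4.752.

4.752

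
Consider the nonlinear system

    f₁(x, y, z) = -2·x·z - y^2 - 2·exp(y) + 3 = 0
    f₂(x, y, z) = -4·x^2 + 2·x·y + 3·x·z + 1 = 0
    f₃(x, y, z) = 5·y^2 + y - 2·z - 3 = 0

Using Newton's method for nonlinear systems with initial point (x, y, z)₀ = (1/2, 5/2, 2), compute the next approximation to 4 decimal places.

(-0.4399, 1.5740, 3.3369)

At (1/2, 5/2, 2): F = (-29.614988, 5.5000, 26.7500).
Jacobian J = [[-2·z, -2·y - 2·exp(y), -2·x], [-8·x + 2·y + 3·z, 2·x, 3·x], [0, 10·y + 1, -2]].
At the point, J = [[-4.0000, -29.364988, -1.0000], [7.0000, 1.0000, 1.5000], [0.0000, 26.0000, -2.0000]] (det J = -429.109831).
Solving J·Δ = −F gives Δ = (-0.9399, -0.9260, 1.3369).
Then the next iterate is (x, y, z)₁ = (-0.4399, 1.5740, 3.3369).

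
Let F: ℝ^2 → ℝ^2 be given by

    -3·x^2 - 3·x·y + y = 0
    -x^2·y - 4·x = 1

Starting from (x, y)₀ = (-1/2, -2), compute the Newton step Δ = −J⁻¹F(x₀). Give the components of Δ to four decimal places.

(0.1814, 1.6471)

At (-1/2, -2): F = (-5.7500, 1.5000).
Jacobian J = [[-6·x - 3·y, -3·x + 1], [-2·x·y - 4, -x^2]].
At the point, J = [[9.0000, 2.5000], [-6.0000, -0.2500]] (det J = 12.7500).
Solving J·Δ = −F gives Δ = (0.1814, 1.6471).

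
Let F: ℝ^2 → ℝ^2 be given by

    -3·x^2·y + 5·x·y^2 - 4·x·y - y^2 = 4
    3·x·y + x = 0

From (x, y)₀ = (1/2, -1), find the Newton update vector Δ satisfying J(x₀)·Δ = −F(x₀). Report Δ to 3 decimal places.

(0.827, 1.769)

At (1/2, -1): F = (0.250, -1.000).
Jacobian J = [[-6·x·y + 5·y^2 - 4·y, -3·x^2 + 10·x·y - 4·x - 2·y], [3·y + 1, 3·x]].
At the point, J = [[12.000, -5.750], [-2.000, 1.500]] (det J = 6.500).
Solving J·Δ = −F gives Δ = (0.827, 1.769).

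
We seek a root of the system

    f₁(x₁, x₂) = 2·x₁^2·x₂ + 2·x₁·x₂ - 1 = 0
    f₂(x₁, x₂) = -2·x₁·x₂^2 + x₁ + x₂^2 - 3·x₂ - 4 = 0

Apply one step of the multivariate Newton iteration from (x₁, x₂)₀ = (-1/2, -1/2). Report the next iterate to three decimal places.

(-10.500, -2.000)

At (-1/2, -1/2): F = (-0.750, -2.500).
Jacobian J = [[4·x₁·x₂ + 2·x₂, 2·x₁^2 + 2·x₁], [-2·x₂^2 + 1, -4·x₁·x₂ + 2·x₂ - 3]].
At the point, J = [[0.000, -0.500], [0.500, -5.000]] (det J = 0.250).
Solving J·Δ = −F gives Δ = (-10.000, -1.500).
Then the next iterate is (x₁, x₂)₁ = (-10.500, -2.000).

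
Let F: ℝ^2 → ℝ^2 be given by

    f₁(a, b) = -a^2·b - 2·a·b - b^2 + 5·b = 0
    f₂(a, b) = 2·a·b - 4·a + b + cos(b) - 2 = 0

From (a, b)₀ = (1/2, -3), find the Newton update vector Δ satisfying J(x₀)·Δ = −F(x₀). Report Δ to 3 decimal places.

(-0.546, 2.581)

At (1/2, -3): F = (-20.250, -10.98999).
Jacobian J = [[-2·a·b - 2·b, -a^2 - 2·a - 2·b + 5], [2·b - 4, 2·a - sin(b) + 1]].
At the point, J = [[9.000, 9.750], [-10.000, 2.14112]] (det J = 116.77008).
Solving J·Δ = −F gives Δ = (-0.546, 2.581).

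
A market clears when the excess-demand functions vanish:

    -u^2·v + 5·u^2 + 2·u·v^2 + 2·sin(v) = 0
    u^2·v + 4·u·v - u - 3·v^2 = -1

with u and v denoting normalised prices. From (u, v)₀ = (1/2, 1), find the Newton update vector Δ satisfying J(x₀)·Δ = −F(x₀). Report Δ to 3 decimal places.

(-0.387, -0.480)

At (1/2, 1): F = (3.68294, -0.250).
Jacobian J = [[-2·u·v + 10·u + 2·v^2, -u^2 + 4·u·v + 2·cos(v)], [2·u·v + 4·v - 1, u^2 + 4·u - 6·v]].
At the point, J = [[6.000, 2.83060], [4.000, -3.750]] (det J = -33.82242).
Solving J·Δ = −F gives Δ = (-0.387, -0.480).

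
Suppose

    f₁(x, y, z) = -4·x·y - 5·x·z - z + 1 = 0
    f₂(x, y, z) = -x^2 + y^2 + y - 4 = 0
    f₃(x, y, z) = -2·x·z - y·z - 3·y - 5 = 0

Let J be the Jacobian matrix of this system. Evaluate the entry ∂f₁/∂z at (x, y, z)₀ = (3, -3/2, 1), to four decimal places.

-16.0000

∂f₁/∂z = -5·x - 1.
At (3, -3/2, 1) this is -16.0000.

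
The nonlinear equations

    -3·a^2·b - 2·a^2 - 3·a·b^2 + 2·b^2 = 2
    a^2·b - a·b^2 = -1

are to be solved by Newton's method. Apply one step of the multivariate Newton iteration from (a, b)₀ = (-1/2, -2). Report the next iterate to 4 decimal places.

At (-1/2, -2): F = (13.0000, 2.5000).
Jacobian J = [[-6·a·b - 4·a - 3·b^2, -3·a^2 - 6·a·b + 4·b], [2·a·b - b^2, a^2 - 2·a·b]].
At the point, J = [[-16.0000, -14.7500], [-2.0000, -1.7500]] (det J = -1.5000).
Solving J·Δ = −F gives Δ = (9.4167, -9.3333).
Then the next iterate is (a, b)₁ = (8.9167, -11.3333).

(8.9167, -11.3333)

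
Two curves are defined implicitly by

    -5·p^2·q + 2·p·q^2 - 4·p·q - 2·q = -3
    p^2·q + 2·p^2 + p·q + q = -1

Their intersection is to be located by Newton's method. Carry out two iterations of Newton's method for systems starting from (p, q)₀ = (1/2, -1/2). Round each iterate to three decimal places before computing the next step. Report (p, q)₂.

At (1/2, -1/2): F = (5.875, 0.625).
Jacobian J = [[-10·p·q + 2·q^2 - 4·q, -5·p^2 + 4·p·q - 4·p - 2], [2·p·q + 4·p + q, p^2 + p + 1]].
At the point, J = [[5.000, -6.250], [1.000, 1.750]] (det J = 15.000).
Solving J·Δ = −F gives Δ = (-0.946, 0.183).
Then the next iterate is (p, q)₁ = (-0.446, -0.317).
Round to (-0.446, -0.317) and repeat: F = (3.29412, 1.15916), J = [[0.05516, -0.64505], [-1.81824, 0.75292]].
Δ = (2.853, 5.351), so (p, q)₂ = (2.407, 5.034).

(2.407, 5.034)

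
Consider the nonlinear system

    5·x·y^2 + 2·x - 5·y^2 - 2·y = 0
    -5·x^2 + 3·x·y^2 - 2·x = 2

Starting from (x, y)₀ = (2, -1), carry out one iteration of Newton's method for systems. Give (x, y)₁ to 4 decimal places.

(0.8077, -0.7788)

At (2, -1): F = (11.0000, -20.0000).
Jacobian J = [[5·y^2 + 2, 10·x·y - 10·y - 2], [-10·x + 3·y^2 - 2, 6·x·y]].
At the point, J = [[7.0000, -12.0000], [-19.0000, -12.0000]] (det J = -312.0000).
Solving J·Δ = −F gives Δ = (-1.1923, 0.2212).
Then the next iterate is (x, y)₁ = (0.8077, -0.7788).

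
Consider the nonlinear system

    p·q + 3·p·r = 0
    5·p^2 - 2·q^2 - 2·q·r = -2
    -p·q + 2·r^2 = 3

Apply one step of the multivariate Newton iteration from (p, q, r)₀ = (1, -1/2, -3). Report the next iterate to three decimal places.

(0.411, -0.359, -1.745)

At (1, -1/2, -3): F = (-9.500, 3.500, 15.500).
Jacobian J = [[q + 3·r, p, 3·p], [10·p, -4·q - 2·r, -2·q], [-q, -p, 4·r]].
At the point, J = [[-9.500, 1.000, 3.000], [10.000, 8.000, 1.000], [0.500, -1.000, -12.000]] (det J = 981.000).
Solving J·Δ = −F gives Δ = (-0.589, 0.141, 1.255).
Then the next iterate is (p, q, r)₁ = (0.411, -0.359, -1.745).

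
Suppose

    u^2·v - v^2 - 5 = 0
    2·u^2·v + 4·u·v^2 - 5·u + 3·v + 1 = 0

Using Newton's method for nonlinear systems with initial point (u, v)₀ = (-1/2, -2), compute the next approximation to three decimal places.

(-1.982, 0.933)

At (-1/2, -2): F = (-9.500, -11.500).
Jacobian J = [[2·u·v, u^2 - 2·v], [4·u·v + 4·v^2 - 5, 2·u^2 + 8·u·v + 3]].
At the point, J = [[2.000, 4.250], [15.000, 11.500]] (det J = -40.750).
Solving J·Δ = −F gives Δ = (-1.482, 2.933).
Then the next iterate is (u, v)₁ = (-1.982, 0.933).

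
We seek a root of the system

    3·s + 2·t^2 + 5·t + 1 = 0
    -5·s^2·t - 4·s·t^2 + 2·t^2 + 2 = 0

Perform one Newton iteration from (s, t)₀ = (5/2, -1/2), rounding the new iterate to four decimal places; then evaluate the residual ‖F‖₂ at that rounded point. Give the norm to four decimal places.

3.1506

At (5/2, -1/2): F = (6.5000, 15.6250).
Jacobian J = [[3, 4·t + 5], [-10·s·t - 4·t^2, -5·s^2 - 8·s·t + 4·t]].
At the point, J = [[3.0000, 3.0000], [11.5000, -23.2500]] (det J = -104.2500).
Solving J·Δ = −F gives Δ = (-1.8993, -0.2674).
Then the next iterate is (s, t)₁ = (0.6007, -0.7674).
Re-evaluating at (0.6007, -0.7674): F = (0.142906, 3.147335), so ‖F‖₂ = 3.1506.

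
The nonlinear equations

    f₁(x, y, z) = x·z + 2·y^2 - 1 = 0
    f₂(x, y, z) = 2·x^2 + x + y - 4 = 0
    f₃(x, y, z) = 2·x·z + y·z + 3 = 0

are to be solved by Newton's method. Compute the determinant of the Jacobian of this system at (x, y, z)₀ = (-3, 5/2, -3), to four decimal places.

-491.5000

J = [[z, 4·y, x], [4·x + 1, 1, 0], [2·z, z, 2·x + y]].
At the point, J = [[-3.0000, 10.0000, -3.0000], [-11.0000, 1.0000, 0.0000], [-6.0000, -3.0000, -3.5000]].
det J = -491.5000.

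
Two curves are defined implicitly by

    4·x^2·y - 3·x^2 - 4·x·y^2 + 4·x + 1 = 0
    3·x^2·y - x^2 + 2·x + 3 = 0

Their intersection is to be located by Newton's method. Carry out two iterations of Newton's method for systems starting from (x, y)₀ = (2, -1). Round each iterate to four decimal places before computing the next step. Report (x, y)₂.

At (2, -1): F = (-27.0000, -9.0000).
Jacobian J = [[8·x·y - 6·x - 4·y^2 + 4, 4·x^2 - 8·x·y], [6·x·y - 2·x + 2, 3·x^2]].
At the point, J = [[-28.0000, 32.0000], [-14.0000, 12.0000]] (det J = 112.0000).
Solving J·Δ = −F gives Δ = (0.3214, 1.1250).
Then the next iterate is (x, y)₁ = (2.3214, 0.1250).
Round to (2.3214, 0.1250) and repeat: F = (-3.331732, 4.274739), J = [[-7.6695, 19.234192], [-0.901750, 16.166694]].
Δ = (-1.2760, -0.3356), so (x, y)₂ = (1.0454, -0.2106).

(1.0454, -0.2106)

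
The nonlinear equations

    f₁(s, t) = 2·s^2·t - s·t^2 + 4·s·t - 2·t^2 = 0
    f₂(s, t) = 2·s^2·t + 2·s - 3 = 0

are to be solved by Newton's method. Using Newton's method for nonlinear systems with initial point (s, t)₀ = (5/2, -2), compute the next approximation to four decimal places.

At (5/2, -2): F = (-63.0000, -23.0000).
Jacobian J = [[4·s·t - t^2 + 4·t, 2·s^2 - 2·s·t + 4·s - 4·t], [4·s·t + 2, 2·s^2]].
At the point, J = [[-32.0000, 40.5000], [-18.0000, 12.5000]] (det J = 329.0000).
Solving J·Δ = −F gives Δ = (-0.4377, 1.2097).
Then the next iterate is (s, t)₁ = (2.0623, -0.7903).

(2.0623, -0.7903)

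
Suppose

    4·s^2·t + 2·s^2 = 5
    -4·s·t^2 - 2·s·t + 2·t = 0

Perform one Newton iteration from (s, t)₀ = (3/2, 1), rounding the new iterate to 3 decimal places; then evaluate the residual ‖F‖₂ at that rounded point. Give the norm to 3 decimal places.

At (3/2, 1): F = (8.500, -7.000).
Jacobian J = [[8·s·t + 4·s, 4·s^2], [-4·t^2 - 2·t, -8·s·t - 2·s + 2]].
At the point, J = [[18.000, 9.000], [-6.000, -13.000]] (det J = -180.000).
Solving J·Δ = −F gives Δ = (-0.264, -0.417).
Then the next iterate is (s, t)₁ = (1.236, 0.583).
Re-evaluating at (1.236, 0.583): F = (1.61798, -1.95559), so ‖F‖₂ = 2.538.

2.538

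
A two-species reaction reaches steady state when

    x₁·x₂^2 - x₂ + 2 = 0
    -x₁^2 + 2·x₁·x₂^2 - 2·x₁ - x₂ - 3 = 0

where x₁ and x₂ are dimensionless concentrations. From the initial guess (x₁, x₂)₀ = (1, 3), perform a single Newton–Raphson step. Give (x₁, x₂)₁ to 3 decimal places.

At (1, 3): F = (8.000, 9.000).
Jacobian J = [[x₂^2, 2·x₁·x₂ - 1], [-2·x₁ + 2·x₂^2 - 2, 4·x₁·x₂ - 1]].
At the point, J = [[9.000, 5.000], [14.000, 11.000]] (det J = 29.000).
Solving J·Δ = −F gives Δ = (-1.483, 1.069).
Then the next iterate is (x₁, x₂)₁ = (-0.483, 4.069).

(-0.483, 4.069)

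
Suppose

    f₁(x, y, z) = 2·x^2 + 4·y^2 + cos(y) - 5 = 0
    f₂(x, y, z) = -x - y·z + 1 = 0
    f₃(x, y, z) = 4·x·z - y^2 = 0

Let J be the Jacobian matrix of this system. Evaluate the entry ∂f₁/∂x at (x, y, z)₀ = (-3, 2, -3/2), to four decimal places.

-12.0000

∂f₁/∂x = 4·x.
At (-3, 2, -3/2) this is -12.0000.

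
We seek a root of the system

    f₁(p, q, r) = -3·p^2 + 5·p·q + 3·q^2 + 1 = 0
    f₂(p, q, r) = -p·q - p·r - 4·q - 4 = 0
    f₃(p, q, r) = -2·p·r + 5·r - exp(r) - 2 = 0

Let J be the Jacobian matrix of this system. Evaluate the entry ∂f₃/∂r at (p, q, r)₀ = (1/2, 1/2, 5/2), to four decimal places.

-8.1825

∂f₃/∂r = -2·p - exp(r) + 5.
At (1/2, 1/2, 5/2) this is -8.1825.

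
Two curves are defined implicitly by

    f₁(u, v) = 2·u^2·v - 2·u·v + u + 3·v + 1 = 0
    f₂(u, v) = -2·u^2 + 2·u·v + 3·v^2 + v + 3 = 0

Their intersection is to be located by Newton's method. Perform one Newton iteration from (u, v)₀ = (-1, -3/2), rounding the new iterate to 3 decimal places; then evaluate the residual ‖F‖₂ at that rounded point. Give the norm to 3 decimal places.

At (-1, -3/2): F = (-10.500, 9.250).
Jacobian J = [[4·u·v - 2·v + 1, 2·u^2 - 2·u + 3], [-4·u + 2·v, 2·u + 6·v + 1]].
At the point, J = [[10.000, 7.000], [1.000, -10.000]] (det J = -107.000).
Solving J·Δ = −F gives Δ = (0.376, 0.963).
Then the next iterate is (u, v)₁ = (-0.624, -0.537).
Re-evaluating at (-0.624, -0.537): F = (-2.32337, 3.21953), so ‖F‖₂ = 3.970.

3.970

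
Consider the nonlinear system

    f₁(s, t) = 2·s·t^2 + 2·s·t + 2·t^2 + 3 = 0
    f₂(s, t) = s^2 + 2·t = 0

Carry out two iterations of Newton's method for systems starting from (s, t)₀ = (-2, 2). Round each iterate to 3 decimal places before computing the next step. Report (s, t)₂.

At (-2, 2): F = (-13.000, 8.000).
Jacobian J = [[2·t^2 + 2·t, 4·s·t + 2·s + 4·t], [2·s, 2]].
At the point, J = [[12.000, -12.000], [-4.000, 2.000]] (det J = -24.000).
Solving J·Δ = −F gives Δ = (2.917, 1.833).
Then the next iterate is (s, t)₁ = (0.917, 3.833).
Round to (0.917, 3.833) and repeat: F = (66.35842, 8.50689), J = [[37.04978, 31.22544], [1.834, 2.000]].
Δ = (7.896, -11.495), so (s, t)₂ = (8.813, -7.662).

(8.813, -7.662)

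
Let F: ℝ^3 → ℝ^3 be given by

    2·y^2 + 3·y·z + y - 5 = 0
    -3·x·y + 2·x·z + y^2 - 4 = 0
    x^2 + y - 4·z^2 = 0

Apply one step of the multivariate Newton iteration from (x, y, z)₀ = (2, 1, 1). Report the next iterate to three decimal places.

(4.413, 0.404, 2.257)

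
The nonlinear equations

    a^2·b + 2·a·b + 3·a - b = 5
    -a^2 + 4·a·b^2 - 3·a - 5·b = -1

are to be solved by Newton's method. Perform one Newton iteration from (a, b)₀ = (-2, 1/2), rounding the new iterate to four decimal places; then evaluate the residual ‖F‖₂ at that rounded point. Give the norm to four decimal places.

40.8539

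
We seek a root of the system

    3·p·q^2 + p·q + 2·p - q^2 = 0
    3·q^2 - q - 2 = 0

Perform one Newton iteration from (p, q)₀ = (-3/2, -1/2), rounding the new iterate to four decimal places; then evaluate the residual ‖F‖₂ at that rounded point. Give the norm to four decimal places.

At (-3/2, -1/2): F = (-3.6250, -0.7500).
Jacobian J = [[3·q^2 + q + 2, 6·p·q + p - 2·q], [0, 6·q - 1]].
At the point, J = [[2.2500, 4.0000], [0.0000, -4.0000]] (det J = -9.0000).
Solving J·Δ = −F gives Δ = (1.9444, -0.1875).
Then the next iterate is (p, q)₁ = (0.4444, -0.6875).
Re-evaluating at (0.4444, -0.6875): F = (0.740764, 0.105469), so ‖F‖₂ = 0.7482.

0.7482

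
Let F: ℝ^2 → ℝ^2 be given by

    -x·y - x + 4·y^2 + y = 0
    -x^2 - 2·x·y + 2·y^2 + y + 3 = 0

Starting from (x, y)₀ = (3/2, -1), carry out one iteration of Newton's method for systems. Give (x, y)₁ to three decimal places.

(4.132, -0.647)

At (3/2, -1): F = (3.000, 4.750).
Jacobian J = [[-y - 1, -x + 8·y + 1], [-2·x - 2·y, -2·x + 4·y + 1]].
At the point, J = [[0.000, -8.500], [-1.000, -6.000]] (det J = -8.500).
Solving J·Δ = −F gives Δ = (2.632, 0.353).
Then the next iterate is (x, y)₁ = (4.132, -0.647).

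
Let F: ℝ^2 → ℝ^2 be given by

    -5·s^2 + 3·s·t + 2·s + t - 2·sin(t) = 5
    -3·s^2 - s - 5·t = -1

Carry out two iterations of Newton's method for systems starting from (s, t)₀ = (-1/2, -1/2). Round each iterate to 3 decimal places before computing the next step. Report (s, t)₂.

(0.111, 0.798)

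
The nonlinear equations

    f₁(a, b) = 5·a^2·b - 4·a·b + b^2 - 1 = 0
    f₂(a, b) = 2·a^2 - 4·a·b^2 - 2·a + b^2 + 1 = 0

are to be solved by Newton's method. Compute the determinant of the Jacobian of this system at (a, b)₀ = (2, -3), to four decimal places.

-1836.0000

J = [[10·a·b - 4·b, 5·a^2 - 4·a + 2·b], [4·a - 4·b^2 - 2, -8·a·b + 2·b]].
At the point, J = [[-48.0000, 6.0000], [-30.0000, 42.0000]].
det J = -1836.0000.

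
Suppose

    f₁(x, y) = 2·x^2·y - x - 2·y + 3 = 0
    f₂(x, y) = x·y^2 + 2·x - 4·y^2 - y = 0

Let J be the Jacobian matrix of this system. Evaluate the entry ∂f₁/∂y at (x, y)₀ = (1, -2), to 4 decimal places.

0.0000

∂f₁/∂y = 2·x^2 - 2.
At (1, -2) this is 0.0000.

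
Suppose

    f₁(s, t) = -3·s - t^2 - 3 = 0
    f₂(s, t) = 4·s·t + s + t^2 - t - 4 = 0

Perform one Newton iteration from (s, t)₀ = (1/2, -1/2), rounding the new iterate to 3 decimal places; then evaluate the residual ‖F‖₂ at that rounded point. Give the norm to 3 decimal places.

145.997

At (1/2, -1/2): F = (-4.750, -3.750).
Jacobian J = [[-3, -2·t], [4·t + 1, 4·s + 2·t - 1]].
At the point, J = [[-3.000, 1.000], [-1.000, 0.000]] (det J = 1.000).
Solving J·Δ = −F gives Δ = (-3.750, -6.500).
Then the next iterate is (s, t)₁ = (-3.250, -7.000).
Re-evaluating at (-3.250, -7.000): F = (-42.250, 139.750), so ‖F‖₂ = 145.997.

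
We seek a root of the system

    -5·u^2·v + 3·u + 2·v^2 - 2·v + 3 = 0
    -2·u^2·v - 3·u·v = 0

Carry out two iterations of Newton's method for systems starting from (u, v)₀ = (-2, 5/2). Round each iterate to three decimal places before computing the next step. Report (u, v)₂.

(-2.462, -1.283)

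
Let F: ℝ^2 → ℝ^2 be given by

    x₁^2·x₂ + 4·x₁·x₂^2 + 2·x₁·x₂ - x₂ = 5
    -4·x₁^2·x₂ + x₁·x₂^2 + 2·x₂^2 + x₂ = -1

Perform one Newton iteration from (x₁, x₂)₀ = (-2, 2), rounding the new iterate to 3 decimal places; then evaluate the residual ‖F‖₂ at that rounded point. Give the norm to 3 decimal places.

14.704

At (-2, 2): F = (-39.000, -29.000).
Jacobian J = [[2·x₁·x₂ + 4·x₂^2 + 2·x₂, x₁^2 + 8·x₁·x₂ + 2·x₁ - 1], [-8·x₁·x₂ + x₂^2, -4·x₁^2 + 2·x₁·x₂ + 4·x₂ + 1]].
At the point, J = [[12.000, -33.000], [36.000, -15.000]] (det J = 1008.000).
Solving J·Δ = −F gives Δ = (0.369, -1.048).
Then the next iterate is (x₁, x₂)₁ = (-1.631, 0.952).
Re-evaluating at (-1.631, 0.952): F = (-12.43768, -7.84347), so ‖F‖₂ = 14.704.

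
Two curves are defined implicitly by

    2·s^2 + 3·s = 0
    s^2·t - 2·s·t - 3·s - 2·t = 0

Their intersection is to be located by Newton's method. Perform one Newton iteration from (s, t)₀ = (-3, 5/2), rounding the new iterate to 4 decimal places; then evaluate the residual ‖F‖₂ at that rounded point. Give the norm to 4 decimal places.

At (-3, 5/2): F = (9.0000, 41.5000).
Jacobian J = [[4·s + 3, 0], [2·s·t - 2·t - 3, s^2 - 2·s - 2]].
At the point, J = [[-9.0000, 0.0000], [-23.0000, 13.0000]] (det J = -117.0000).
Solving J·Δ = −F gives Δ = (1.0000, -1.4231).
Then the next iterate is (s, t)₁ = (-2.0000, 1.0769).
Re-evaluating at (-2.0000, 1.0769): F = (2.0000, 12.4614), so ‖F‖₂ = 12.6209.

12.6209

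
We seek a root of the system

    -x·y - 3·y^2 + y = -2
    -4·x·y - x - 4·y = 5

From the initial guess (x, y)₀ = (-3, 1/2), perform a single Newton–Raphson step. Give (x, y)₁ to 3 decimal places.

At (-3, 1/2): F = (3.250, 2.000).
Jacobian J = [[-y, -x - 6·y + 1], [-4·y - 1, -4·x - 4]].
At the point, J = [[-0.500, 1.000], [-3.000, 8.000]] (det J = -1.000).
Solving J·Δ = −F gives Δ = (24.000, 8.750).
Then the next iterate is (x, y)₁ = (21.000, 9.250).

(21.000, 9.250)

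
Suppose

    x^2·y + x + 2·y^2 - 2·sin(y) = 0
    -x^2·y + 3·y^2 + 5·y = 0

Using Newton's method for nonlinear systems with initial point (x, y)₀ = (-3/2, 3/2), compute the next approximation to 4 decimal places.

At (-3/2, 3/2): F = (4.380010, 10.8750).
Jacobian J = [[2·x·y + 1, x^2 + 4·y - 2·cos(y)], [-2·x·y, -x^2 + 6·y + 5]].
At the point, J = [[-3.5000, 8.108526], [4.5000, 11.7500]] (det J = -77.613365).
Solving J·Δ = −F gives Δ = (-0.4731, -0.7444).
Then the next iterate is (x, y)₁ = (-1.9731, 0.7556).

(-1.9731, 0.7556)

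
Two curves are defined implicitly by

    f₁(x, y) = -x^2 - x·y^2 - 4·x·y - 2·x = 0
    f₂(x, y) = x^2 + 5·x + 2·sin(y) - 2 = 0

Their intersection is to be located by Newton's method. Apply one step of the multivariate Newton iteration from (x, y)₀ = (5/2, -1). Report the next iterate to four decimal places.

At (5/2, -1): F = (-3.7500, 15.067058).
Jacobian J = [[-2·x - y^2 - 4·y - 2, -2·x·y - 4·x], [2·x + 5, 2·cos(y)]].
At the point, J = [[-4.0000, -5.0000], [10.0000, 1.080605]] (det J = 45.677582).
Solving J·Δ = −F gives Δ = (-1.5606, 0.4985).
Then the next iterate is (x, y)₁ = (0.9394, -0.5015).

(0.9394, -0.5015)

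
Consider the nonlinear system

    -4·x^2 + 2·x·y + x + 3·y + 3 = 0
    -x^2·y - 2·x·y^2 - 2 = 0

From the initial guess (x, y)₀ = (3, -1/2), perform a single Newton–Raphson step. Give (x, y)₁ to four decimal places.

At (3, -1/2): F = (-34.5000, 1.0000).
Jacobian J = [[-8·x + 2·y + 1, 2·x + 3], [-2·x·y - 2·y^2, -x^2 - 4·x·y]].
At the point, J = [[-24.0000, 9.0000], [2.5000, -3.0000]] (det J = 49.5000).
Solving J·Δ = −F gives Δ = (-1.9091, -1.2576).
Then the next iterate is (x, y)₁ = (1.0909, -1.7576).

(1.0909, -1.7576)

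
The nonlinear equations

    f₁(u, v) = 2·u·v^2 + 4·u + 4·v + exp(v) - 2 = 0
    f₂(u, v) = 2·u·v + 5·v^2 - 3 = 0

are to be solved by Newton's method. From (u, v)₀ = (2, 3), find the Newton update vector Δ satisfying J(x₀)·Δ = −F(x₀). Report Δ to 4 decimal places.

At (2, 3): F = (74.085537, 54.0000).
Jacobian J = [[2·v^2 + 4, 4·u·v + exp(v) + 4], [2·v, 2·u + 10·v]].
At the point, J = [[22.0000, 48.085537], [6.0000, 34.0000]] (det J = 459.486778).
Solving J·Δ = −F gives Δ = (0.1691, -1.6181).

(0.1691, -1.6181)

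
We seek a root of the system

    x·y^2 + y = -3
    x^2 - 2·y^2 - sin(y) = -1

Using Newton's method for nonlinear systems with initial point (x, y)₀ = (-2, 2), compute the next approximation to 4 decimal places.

At (-2, 2): F = (-3.0000, -3.909297).
Jacobian J = [[y^2, 2·x·y + 1], [2·x, -4·y - cos(y)]].
At the point, J = [[4.0000, -7.0000], [-4.0000, -7.583853]] (det J = -58.335413).
Solving J·Δ = −F gives Δ = (-0.0791, -0.4738).
Then the next iterate is (x, y)₁ = (-2.0791, 1.5262).

(-2.0791, 1.5262)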